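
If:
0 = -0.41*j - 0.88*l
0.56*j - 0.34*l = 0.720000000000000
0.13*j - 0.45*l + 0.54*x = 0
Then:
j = 1.00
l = -0.47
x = -0.63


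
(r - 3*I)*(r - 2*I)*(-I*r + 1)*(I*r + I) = r^4 + r^3 - 4*I*r^3 - r^2 - 4*I*r^2 - r - 6*I*r - 6*I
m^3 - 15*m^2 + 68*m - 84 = (m - 7)*(m - 6)*(m - 2)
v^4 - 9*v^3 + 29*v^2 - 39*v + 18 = (v - 3)^2*(v - 2)*(v - 1)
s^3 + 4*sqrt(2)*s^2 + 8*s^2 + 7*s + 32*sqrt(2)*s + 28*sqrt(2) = (s + 1)*(s + 7)*(s + 4*sqrt(2))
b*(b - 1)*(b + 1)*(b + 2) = b^4 + 2*b^3 - b^2 - 2*b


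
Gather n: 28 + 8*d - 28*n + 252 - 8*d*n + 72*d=80*d + n*(-8*d - 28) + 280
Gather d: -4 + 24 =20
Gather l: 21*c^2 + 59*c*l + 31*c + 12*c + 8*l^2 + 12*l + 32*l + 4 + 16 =21*c^2 + 43*c + 8*l^2 + l*(59*c + 44) + 20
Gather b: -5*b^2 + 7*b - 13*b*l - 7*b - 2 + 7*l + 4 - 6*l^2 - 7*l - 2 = -5*b^2 - 13*b*l - 6*l^2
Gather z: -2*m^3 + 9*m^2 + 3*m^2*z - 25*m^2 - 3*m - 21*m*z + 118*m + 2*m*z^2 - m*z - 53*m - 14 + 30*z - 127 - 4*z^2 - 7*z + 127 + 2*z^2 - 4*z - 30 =-2*m^3 - 16*m^2 + 62*m + z^2*(2*m - 2) + z*(3*m^2 - 22*m + 19) - 44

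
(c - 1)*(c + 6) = c^2 + 5*c - 6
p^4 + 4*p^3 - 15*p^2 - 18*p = p*(p - 3)*(p + 1)*(p + 6)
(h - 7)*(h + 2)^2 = h^3 - 3*h^2 - 24*h - 28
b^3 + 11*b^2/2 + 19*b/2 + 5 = (b + 1)*(b + 2)*(b + 5/2)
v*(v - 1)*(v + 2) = v^3 + v^2 - 2*v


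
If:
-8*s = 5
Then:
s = -5/8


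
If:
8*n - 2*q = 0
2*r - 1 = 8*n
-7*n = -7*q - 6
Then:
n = -2/7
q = -8/7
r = -9/14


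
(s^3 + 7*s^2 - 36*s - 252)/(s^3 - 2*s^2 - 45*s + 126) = (s + 6)/(s - 3)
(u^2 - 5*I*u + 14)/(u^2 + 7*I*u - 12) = (u^2 - 5*I*u + 14)/(u^2 + 7*I*u - 12)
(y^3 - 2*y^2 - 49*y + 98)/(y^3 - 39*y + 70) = (y - 7)/(y - 5)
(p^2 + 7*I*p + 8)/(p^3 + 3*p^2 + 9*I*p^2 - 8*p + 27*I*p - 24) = (p - I)/(p^2 + p*(3 + I) + 3*I)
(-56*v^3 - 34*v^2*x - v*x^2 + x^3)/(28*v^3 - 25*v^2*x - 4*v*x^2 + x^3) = (2*v + x)/(-v + x)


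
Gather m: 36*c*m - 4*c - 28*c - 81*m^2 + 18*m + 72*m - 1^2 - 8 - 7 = -32*c - 81*m^2 + m*(36*c + 90) - 16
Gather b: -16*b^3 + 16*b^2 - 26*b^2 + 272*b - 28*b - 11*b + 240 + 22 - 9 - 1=-16*b^3 - 10*b^2 + 233*b + 252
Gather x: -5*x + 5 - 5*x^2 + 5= -5*x^2 - 5*x + 10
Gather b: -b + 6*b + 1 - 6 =5*b - 5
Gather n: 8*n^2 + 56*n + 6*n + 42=8*n^2 + 62*n + 42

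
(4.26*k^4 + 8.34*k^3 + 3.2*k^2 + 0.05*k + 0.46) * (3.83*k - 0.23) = 16.3158*k^5 + 30.9624*k^4 + 10.3378*k^3 - 0.5445*k^2 + 1.7503*k - 0.1058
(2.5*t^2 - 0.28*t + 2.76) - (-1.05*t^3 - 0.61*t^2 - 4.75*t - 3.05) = 1.05*t^3 + 3.11*t^2 + 4.47*t + 5.81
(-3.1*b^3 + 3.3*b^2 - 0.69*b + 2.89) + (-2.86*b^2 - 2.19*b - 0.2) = -3.1*b^3 + 0.44*b^2 - 2.88*b + 2.69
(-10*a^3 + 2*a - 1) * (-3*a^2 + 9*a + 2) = 30*a^5 - 90*a^4 - 26*a^3 + 21*a^2 - 5*a - 2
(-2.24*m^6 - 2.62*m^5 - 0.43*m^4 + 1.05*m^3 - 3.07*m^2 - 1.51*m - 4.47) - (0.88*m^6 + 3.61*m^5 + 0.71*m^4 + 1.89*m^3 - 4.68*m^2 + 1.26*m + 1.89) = -3.12*m^6 - 6.23*m^5 - 1.14*m^4 - 0.84*m^3 + 1.61*m^2 - 2.77*m - 6.36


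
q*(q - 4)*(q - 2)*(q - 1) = q^4 - 7*q^3 + 14*q^2 - 8*q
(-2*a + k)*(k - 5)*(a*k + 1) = -2*a^2*k^2 + 10*a^2*k + a*k^3 - 5*a*k^2 - 2*a*k + 10*a + k^2 - 5*k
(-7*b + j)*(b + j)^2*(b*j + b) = -7*b^4*j - 7*b^4 - 13*b^3*j^2 - 13*b^3*j - 5*b^2*j^3 - 5*b^2*j^2 + b*j^4 + b*j^3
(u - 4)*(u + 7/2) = u^2 - u/2 - 14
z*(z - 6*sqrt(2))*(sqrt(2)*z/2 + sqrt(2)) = sqrt(2)*z^3/2 - 6*z^2 + sqrt(2)*z^2 - 12*z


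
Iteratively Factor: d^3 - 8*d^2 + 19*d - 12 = (d - 3)*(d^2 - 5*d + 4) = (d - 3)*(d - 1)*(d - 4)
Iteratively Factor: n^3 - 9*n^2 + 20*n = (n - 4)*(n^2 - 5*n) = n*(n - 4)*(n - 5)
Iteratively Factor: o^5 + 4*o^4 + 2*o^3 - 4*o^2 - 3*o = (o + 1)*(o^4 + 3*o^3 - o^2 - 3*o) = (o - 1)*(o + 1)*(o^3 + 4*o^2 + 3*o) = (o - 1)*(o + 1)*(o + 3)*(o^2 + o) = (o - 1)*(o + 1)^2*(o + 3)*(o)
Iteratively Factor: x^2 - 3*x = (x)*(x - 3)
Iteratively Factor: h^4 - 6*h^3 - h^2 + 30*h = (h + 2)*(h^3 - 8*h^2 + 15*h) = h*(h + 2)*(h^2 - 8*h + 15) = h*(h - 5)*(h + 2)*(h - 3)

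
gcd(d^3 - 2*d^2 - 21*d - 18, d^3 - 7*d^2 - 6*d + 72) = d^2 - 3*d - 18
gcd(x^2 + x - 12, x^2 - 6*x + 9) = x - 3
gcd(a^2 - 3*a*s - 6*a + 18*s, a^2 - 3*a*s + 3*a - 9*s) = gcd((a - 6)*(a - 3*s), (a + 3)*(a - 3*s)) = -a + 3*s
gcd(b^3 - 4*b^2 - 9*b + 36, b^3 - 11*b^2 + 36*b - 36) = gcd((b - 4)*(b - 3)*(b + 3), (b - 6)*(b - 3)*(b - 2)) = b - 3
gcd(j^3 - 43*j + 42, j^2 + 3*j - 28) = j + 7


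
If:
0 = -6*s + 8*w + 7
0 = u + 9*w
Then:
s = 4*w/3 + 7/6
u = -9*w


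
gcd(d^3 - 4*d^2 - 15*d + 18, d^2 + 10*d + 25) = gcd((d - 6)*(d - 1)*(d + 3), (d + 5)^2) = 1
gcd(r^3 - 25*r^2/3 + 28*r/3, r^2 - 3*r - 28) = r - 7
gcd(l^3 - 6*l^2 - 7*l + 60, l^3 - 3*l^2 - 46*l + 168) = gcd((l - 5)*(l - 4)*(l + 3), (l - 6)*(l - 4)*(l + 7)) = l - 4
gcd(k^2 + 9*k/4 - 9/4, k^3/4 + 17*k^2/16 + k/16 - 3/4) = k - 3/4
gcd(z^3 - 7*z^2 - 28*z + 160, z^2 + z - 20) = z^2 + z - 20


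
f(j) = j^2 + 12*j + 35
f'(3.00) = 18.00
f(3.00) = 80.00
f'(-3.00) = 6.00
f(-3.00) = 8.00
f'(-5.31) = 1.38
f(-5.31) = -0.52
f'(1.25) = 14.50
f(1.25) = 51.56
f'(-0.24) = 11.52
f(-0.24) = 32.18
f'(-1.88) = 8.24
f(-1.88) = 15.97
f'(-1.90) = 8.20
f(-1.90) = 15.81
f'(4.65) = 21.30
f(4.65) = 112.42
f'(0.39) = 12.78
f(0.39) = 39.83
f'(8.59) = 29.18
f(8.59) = 211.87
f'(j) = 2*j + 12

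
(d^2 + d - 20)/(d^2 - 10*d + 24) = (d + 5)/(d - 6)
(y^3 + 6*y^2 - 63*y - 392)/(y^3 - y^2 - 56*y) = (y + 7)/y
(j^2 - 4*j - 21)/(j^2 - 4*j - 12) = (-j^2 + 4*j + 21)/(-j^2 + 4*j + 12)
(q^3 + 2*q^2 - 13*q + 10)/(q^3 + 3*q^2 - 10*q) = (q - 1)/q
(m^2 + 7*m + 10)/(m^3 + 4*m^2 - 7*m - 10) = (m + 2)/(m^2 - m - 2)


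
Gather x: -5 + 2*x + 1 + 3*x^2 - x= 3*x^2 + x - 4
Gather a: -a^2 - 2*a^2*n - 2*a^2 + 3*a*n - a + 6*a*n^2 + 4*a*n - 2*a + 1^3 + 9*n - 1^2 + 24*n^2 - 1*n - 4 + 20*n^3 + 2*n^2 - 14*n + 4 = a^2*(-2*n - 3) + a*(6*n^2 + 7*n - 3) + 20*n^3 + 26*n^2 - 6*n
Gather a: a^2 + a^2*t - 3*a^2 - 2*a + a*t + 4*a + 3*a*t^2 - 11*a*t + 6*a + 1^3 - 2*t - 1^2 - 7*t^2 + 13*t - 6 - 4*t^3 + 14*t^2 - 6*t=a^2*(t - 2) + a*(3*t^2 - 10*t + 8) - 4*t^3 + 7*t^2 + 5*t - 6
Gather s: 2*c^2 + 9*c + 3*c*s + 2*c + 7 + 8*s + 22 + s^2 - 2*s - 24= 2*c^2 + 11*c + s^2 + s*(3*c + 6) + 5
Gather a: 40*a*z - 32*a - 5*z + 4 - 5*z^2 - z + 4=a*(40*z - 32) - 5*z^2 - 6*z + 8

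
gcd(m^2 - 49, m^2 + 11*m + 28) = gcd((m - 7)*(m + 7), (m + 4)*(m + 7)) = m + 7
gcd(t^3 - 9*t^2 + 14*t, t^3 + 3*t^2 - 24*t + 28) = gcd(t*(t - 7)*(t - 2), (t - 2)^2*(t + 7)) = t - 2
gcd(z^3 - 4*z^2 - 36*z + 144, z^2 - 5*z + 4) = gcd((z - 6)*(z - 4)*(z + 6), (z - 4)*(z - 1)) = z - 4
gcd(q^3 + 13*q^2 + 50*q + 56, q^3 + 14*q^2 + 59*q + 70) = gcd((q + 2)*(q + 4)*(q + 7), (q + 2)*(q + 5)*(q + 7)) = q^2 + 9*q + 14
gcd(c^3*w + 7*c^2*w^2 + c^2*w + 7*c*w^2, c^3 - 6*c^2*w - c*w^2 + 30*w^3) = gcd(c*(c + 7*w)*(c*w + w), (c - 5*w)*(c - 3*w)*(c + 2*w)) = 1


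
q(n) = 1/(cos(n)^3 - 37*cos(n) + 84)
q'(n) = (3*sin(n)*cos(n)^2 - 37*sin(n))/(cos(n)^3 - 37*cos(n) + 84)^2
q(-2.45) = 0.01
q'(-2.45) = 0.00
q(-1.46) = 0.01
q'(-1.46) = 0.01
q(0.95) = 0.02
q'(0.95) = -0.01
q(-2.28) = 0.01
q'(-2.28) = 0.00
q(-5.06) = 0.01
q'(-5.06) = -0.01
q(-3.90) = 0.01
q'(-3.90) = -0.00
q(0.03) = 0.02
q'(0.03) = -0.00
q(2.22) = 0.01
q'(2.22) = -0.00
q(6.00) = 0.02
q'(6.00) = 0.00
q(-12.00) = 0.02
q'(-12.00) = -0.00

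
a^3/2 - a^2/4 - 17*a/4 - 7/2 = (a/2 + 1)*(a - 7/2)*(a + 1)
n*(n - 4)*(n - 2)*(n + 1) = n^4 - 5*n^3 + 2*n^2 + 8*n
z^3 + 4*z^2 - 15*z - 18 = (z - 3)*(z + 1)*(z + 6)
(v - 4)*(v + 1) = v^2 - 3*v - 4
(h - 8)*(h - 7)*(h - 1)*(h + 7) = h^4 - 9*h^3 - 41*h^2 + 441*h - 392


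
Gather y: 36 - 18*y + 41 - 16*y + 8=85 - 34*y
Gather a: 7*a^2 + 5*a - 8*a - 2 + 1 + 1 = 7*a^2 - 3*a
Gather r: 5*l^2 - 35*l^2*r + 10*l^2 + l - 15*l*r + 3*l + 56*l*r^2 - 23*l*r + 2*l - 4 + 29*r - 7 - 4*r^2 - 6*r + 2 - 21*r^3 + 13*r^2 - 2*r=15*l^2 + 6*l - 21*r^3 + r^2*(56*l + 9) + r*(-35*l^2 - 38*l + 21) - 9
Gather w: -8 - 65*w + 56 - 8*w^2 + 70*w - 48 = -8*w^2 + 5*w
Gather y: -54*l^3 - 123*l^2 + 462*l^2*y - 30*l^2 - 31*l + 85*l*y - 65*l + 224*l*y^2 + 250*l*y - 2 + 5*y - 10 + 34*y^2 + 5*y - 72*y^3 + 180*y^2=-54*l^3 - 153*l^2 - 96*l - 72*y^3 + y^2*(224*l + 214) + y*(462*l^2 + 335*l + 10) - 12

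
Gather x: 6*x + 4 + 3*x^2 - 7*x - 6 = 3*x^2 - x - 2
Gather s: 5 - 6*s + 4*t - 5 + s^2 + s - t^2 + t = s^2 - 5*s - t^2 + 5*t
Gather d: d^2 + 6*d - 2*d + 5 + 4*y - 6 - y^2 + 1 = d^2 + 4*d - y^2 + 4*y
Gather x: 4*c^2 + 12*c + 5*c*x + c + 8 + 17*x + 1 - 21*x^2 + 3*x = 4*c^2 + 13*c - 21*x^2 + x*(5*c + 20) + 9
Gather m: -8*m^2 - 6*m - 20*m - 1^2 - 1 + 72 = -8*m^2 - 26*m + 70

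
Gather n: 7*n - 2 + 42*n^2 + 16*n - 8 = 42*n^2 + 23*n - 10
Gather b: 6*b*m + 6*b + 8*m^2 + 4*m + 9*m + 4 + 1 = b*(6*m + 6) + 8*m^2 + 13*m + 5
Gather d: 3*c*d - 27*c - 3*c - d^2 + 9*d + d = -30*c - d^2 + d*(3*c + 10)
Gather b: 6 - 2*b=6 - 2*b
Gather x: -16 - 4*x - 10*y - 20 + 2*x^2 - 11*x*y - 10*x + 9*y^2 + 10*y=2*x^2 + x*(-11*y - 14) + 9*y^2 - 36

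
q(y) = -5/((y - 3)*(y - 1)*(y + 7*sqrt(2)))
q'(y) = 5/((y - 3)*(y - 1)*(y + 7*sqrt(2))^2) + 5/((y - 3)*(y - 1)^2*(y + 7*sqrt(2))) + 5/((y - 3)^2*(y - 1)*(y + 7*sqrt(2)))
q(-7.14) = -0.02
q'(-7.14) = 0.00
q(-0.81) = -0.08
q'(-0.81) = -0.06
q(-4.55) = -0.02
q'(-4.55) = 0.00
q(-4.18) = -0.02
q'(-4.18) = 0.00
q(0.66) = -0.60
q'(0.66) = -1.95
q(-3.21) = -0.03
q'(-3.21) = -0.00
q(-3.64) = -0.03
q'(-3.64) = -0.00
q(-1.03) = -0.07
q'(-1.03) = -0.04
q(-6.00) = -0.02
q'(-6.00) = 0.00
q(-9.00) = -0.05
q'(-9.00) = 0.04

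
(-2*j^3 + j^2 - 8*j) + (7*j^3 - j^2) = 5*j^3 - 8*j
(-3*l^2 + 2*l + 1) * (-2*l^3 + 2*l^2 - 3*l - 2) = 6*l^5 - 10*l^4 + 11*l^3 + 2*l^2 - 7*l - 2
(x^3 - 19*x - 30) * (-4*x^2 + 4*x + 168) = -4*x^5 + 4*x^4 + 244*x^3 + 44*x^2 - 3312*x - 5040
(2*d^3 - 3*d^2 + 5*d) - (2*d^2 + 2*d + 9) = 2*d^3 - 5*d^2 + 3*d - 9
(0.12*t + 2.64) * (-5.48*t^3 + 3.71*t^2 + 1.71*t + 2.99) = -0.6576*t^4 - 14.022*t^3 + 9.9996*t^2 + 4.8732*t + 7.8936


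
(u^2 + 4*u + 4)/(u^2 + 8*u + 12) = (u + 2)/(u + 6)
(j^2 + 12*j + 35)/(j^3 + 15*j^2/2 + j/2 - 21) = 2*(j + 5)/(2*j^2 + j - 6)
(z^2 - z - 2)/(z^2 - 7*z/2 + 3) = 2*(z + 1)/(2*z - 3)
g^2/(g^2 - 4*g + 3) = g^2/(g^2 - 4*g + 3)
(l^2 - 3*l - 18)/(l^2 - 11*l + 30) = (l + 3)/(l - 5)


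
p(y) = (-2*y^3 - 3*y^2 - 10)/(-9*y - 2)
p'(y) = (-6*y^2 - 6*y)/(-9*y - 2) + 9*(-2*y^3 - 3*y^2 - 10)/(-9*y - 2)^2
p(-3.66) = 1.55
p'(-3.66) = -1.44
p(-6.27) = 6.71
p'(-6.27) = -2.53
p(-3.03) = 0.72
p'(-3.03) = -1.21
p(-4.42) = 2.76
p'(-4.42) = -1.74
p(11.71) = 33.83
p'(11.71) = 5.48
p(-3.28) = 1.03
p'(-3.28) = -1.29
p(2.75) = 2.78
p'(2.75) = 1.38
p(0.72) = 1.45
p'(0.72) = -0.66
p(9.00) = 20.61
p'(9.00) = 4.27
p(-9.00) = 15.25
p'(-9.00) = -3.73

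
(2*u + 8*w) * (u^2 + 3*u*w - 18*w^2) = 2*u^3 + 14*u^2*w - 12*u*w^2 - 144*w^3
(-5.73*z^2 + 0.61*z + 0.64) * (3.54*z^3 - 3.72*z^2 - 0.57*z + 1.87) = -20.2842*z^5 + 23.475*z^4 + 3.2625*z^3 - 13.4436*z^2 + 0.7759*z + 1.1968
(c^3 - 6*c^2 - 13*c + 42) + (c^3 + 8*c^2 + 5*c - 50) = 2*c^3 + 2*c^2 - 8*c - 8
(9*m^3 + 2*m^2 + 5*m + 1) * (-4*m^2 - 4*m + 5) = -36*m^5 - 44*m^4 + 17*m^3 - 14*m^2 + 21*m + 5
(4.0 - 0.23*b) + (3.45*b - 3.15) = 3.22*b + 0.85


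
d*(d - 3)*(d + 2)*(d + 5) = d^4 + 4*d^3 - 11*d^2 - 30*d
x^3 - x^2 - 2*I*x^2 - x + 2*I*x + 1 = (x - 1)*(x - I)^2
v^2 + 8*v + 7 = (v + 1)*(v + 7)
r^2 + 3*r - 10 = (r - 2)*(r + 5)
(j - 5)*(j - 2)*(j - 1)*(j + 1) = j^4 - 7*j^3 + 9*j^2 + 7*j - 10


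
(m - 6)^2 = m^2 - 12*m + 36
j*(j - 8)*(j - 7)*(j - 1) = j^4 - 16*j^3 + 71*j^2 - 56*j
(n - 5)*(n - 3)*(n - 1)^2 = n^4 - 10*n^3 + 32*n^2 - 38*n + 15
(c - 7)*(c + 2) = c^2 - 5*c - 14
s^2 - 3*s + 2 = (s - 2)*(s - 1)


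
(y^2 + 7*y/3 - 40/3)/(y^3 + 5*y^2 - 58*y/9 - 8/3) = 3*(3*y^2 + 7*y - 40)/(9*y^3 + 45*y^2 - 58*y - 24)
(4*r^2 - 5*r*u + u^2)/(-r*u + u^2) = (-4*r + u)/u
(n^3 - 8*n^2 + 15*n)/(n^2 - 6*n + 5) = n*(n - 3)/(n - 1)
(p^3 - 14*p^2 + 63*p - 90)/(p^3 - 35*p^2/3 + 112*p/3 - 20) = 3*(p - 3)/(3*p - 2)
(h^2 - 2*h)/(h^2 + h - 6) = h/(h + 3)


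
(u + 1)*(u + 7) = u^2 + 8*u + 7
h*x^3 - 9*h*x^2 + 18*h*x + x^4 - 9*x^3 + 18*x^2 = x*(h + x)*(x - 6)*(x - 3)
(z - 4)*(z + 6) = z^2 + 2*z - 24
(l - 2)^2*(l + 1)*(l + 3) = l^4 - 9*l^2 + 4*l + 12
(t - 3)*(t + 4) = t^2 + t - 12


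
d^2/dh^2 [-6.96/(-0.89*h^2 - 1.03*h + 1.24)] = (-11.026032*h^2 - 12.760464*h + 6.96*(1.78*h + 1.03)*(3.56*h + 2.06) + 15.362112)/(0.89*h^2 + 1.03*h - 1.24)^3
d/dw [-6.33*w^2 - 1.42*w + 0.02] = -12.66*w - 1.42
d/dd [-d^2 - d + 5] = -2*d - 1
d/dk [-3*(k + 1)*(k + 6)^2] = 3*(-3*k - 8)*(k + 6)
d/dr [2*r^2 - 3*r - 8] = 4*r - 3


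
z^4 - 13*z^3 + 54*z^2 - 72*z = z*(z - 6)*(z - 4)*(z - 3)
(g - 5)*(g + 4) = g^2 - g - 20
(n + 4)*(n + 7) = n^2 + 11*n + 28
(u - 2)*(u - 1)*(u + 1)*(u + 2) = u^4 - 5*u^2 + 4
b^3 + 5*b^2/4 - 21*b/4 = b*(b - 7/4)*(b + 3)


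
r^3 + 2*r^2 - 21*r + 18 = (r - 3)*(r - 1)*(r + 6)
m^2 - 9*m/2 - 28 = (m - 8)*(m + 7/2)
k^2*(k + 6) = k^3 + 6*k^2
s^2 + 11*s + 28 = (s + 4)*(s + 7)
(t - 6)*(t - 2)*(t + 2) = t^3 - 6*t^2 - 4*t + 24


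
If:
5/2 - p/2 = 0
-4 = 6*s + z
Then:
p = 5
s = -z/6 - 2/3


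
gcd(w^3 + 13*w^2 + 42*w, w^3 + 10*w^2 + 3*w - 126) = w^2 + 13*w + 42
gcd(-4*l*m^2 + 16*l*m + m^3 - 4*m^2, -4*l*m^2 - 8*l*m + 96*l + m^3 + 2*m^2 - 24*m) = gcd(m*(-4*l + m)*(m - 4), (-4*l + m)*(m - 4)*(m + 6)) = 4*l*m - 16*l - m^2 + 4*m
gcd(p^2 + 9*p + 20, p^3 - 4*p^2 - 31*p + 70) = p + 5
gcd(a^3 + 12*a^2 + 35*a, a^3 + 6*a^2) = a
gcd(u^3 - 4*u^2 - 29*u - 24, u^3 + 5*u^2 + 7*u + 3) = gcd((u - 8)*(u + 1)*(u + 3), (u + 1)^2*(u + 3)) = u^2 + 4*u + 3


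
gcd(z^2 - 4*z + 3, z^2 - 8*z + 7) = z - 1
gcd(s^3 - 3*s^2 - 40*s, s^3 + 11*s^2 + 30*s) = s^2 + 5*s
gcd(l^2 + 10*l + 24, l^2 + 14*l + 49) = 1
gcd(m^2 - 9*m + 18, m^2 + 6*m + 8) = 1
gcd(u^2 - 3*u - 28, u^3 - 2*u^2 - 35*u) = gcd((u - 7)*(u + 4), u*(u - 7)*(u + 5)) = u - 7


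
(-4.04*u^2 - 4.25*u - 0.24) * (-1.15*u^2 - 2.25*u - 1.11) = 4.646*u^4 + 13.9775*u^3 + 14.3229*u^2 + 5.2575*u + 0.2664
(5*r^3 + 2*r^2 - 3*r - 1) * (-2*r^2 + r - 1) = -10*r^5 + r^4 + 3*r^3 - 3*r^2 + 2*r + 1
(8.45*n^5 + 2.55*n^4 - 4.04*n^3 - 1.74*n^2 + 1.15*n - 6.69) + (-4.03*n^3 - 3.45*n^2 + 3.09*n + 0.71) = 8.45*n^5 + 2.55*n^4 - 8.07*n^3 - 5.19*n^2 + 4.24*n - 5.98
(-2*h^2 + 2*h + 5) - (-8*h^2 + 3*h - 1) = 6*h^2 - h + 6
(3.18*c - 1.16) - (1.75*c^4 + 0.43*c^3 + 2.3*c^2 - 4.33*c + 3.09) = -1.75*c^4 - 0.43*c^3 - 2.3*c^2 + 7.51*c - 4.25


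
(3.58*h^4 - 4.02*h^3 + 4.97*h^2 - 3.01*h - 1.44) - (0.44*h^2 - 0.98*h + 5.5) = 3.58*h^4 - 4.02*h^3 + 4.53*h^2 - 2.03*h - 6.94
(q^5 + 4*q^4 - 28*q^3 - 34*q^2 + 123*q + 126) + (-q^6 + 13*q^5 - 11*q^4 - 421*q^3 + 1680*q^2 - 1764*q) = -q^6 + 14*q^5 - 7*q^4 - 449*q^3 + 1646*q^2 - 1641*q + 126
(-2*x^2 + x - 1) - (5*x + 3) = -2*x^2 - 4*x - 4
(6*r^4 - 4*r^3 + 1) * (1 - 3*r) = -18*r^5 + 18*r^4 - 4*r^3 - 3*r + 1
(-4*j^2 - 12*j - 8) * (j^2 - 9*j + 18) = -4*j^4 + 24*j^3 + 28*j^2 - 144*j - 144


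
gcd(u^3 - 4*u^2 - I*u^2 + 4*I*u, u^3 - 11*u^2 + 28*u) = u^2 - 4*u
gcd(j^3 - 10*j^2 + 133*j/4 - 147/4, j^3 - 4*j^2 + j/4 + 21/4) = j - 7/2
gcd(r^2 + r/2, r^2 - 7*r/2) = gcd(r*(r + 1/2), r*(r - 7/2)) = r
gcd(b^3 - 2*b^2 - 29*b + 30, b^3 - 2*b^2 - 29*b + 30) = b^3 - 2*b^2 - 29*b + 30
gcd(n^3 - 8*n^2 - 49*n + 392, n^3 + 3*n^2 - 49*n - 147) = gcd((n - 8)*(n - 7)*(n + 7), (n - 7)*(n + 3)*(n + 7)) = n^2 - 49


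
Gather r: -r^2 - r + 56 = -r^2 - r + 56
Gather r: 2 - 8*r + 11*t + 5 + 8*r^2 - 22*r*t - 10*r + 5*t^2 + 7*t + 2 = 8*r^2 + r*(-22*t - 18) + 5*t^2 + 18*t + 9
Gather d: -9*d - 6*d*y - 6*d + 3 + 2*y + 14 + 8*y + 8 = d*(-6*y - 15) + 10*y + 25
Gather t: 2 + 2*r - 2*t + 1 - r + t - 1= r - t + 2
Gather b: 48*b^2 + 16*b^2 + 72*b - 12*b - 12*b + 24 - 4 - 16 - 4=64*b^2 + 48*b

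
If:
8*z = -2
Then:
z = -1/4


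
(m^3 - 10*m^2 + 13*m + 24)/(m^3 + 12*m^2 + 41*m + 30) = (m^2 - 11*m + 24)/(m^2 + 11*m + 30)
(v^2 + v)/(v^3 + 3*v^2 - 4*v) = (v + 1)/(v^2 + 3*v - 4)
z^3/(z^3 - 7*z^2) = z/(z - 7)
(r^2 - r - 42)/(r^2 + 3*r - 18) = (r - 7)/(r - 3)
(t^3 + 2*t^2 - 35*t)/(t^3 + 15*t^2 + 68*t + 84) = t*(t - 5)/(t^2 + 8*t + 12)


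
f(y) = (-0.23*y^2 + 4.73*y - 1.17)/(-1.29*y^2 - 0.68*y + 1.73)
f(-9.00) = 0.65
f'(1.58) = 2.58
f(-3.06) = 2.15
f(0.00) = -0.68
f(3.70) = -0.71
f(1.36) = -3.06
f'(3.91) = 0.21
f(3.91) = -0.67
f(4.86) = -0.51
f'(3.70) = 0.23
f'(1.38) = 5.06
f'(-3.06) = 1.14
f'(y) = (4.73 - 0.46*y)/(-1.29*y^2 - 0.68*y + 1.73) + (2.58*y + 0.68)*(-0.23*y^2 + 4.73*y - 1.17)/(-1.29*y^2 - 0.68*y + 1.73)^2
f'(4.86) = 0.13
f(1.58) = -2.23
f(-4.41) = 1.30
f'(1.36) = 5.51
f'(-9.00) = 0.06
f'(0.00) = 2.47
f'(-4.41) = 0.35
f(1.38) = -2.95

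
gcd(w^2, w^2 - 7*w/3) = w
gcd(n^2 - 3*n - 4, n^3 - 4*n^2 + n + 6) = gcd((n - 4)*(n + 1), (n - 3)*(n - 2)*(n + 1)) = n + 1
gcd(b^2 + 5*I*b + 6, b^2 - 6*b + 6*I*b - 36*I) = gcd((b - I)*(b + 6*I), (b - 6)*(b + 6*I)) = b + 6*I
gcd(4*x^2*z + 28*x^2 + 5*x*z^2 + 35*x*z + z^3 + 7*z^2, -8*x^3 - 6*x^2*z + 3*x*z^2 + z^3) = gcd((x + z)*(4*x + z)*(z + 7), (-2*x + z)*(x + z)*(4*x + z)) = 4*x^2 + 5*x*z + z^2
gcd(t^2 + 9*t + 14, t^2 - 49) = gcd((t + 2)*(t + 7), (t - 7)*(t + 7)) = t + 7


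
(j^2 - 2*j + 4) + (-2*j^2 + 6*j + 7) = -j^2 + 4*j + 11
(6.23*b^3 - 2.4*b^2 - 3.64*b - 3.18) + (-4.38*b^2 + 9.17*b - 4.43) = 6.23*b^3 - 6.78*b^2 + 5.53*b - 7.61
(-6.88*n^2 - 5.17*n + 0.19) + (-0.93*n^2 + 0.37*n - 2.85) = -7.81*n^2 - 4.8*n - 2.66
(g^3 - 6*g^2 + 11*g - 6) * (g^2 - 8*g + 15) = g^5 - 14*g^4 + 74*g^3 - 184*g^2 + 213*g - 90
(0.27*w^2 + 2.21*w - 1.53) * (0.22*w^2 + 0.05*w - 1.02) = 0.0594*w^4 + 0.4997*w^3 - 0.5015*w^2 - 2.3307*w + 1.5606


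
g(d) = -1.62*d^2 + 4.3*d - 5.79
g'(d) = 4.3 - 3.24*d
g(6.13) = -40.31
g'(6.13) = -15.56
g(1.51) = -2.99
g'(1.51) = -0.59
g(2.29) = -4.44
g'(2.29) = -3.12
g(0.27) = -4.75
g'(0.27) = 3.43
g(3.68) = -11.90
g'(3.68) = -7.62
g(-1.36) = -14.63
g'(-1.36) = 8.71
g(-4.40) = -56.07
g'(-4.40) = 18.56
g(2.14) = -4.01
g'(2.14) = -2.63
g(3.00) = -7.47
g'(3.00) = -5.42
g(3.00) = -7.47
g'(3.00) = -5.42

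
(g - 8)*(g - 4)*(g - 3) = g^3 - 15*g^2 + 68*g - 96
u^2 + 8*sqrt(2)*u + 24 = (u + 2*sqrt(2))*(u + 6*sqrt(2))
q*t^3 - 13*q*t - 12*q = (t - 4)*(t + 3)*(q*t + q)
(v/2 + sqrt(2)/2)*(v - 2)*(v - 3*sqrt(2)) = v^3/2 - sqrt(2)*v^2 - v^2 - 3*v + 2*sqrt(2)*v + 6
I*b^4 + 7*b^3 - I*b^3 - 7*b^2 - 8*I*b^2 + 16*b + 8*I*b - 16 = (b - 4*I)^2*(b + I)*(I*b - I)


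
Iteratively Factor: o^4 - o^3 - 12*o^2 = (o + 3)*(o^3 - 4*o^2) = (o - 4)*(o + 3)*(o^2) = o*(o - 4)*(o + 3)*(o)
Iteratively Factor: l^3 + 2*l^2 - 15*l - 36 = (l + 3)*(l^2 - l - 12) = (l - 4)*(l + 3)*(l + 3)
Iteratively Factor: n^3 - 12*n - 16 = (n + 2)*(n^2 - 2*n - 8) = (n - 4)*(n + 2)*(n + 2)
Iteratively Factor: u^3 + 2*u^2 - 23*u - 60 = (u + 3)*(u^2 - u - 20) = (u + 3)*(u + 4)*(u - 5)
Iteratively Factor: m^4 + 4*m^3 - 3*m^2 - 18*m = (m + 3)*(m^3 + m^2 - 6*m) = m*(m + 3)*(m^2 + m - 6) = m*(m + 3)^2*(m - 2)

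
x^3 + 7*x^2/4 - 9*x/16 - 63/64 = (x - 3/4)*(x + 3/4)*(x + 7/4)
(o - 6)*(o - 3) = o^2 - 9*o + 18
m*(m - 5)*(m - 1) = m^3 - 6*m^2 + 5*m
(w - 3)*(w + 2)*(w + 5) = w^3 + 4*w^2 - 11*w - 30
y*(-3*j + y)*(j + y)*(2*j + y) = -6*j^3*y - 7*j^2*y^2 + y^4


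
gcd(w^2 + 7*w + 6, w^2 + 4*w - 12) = w + 6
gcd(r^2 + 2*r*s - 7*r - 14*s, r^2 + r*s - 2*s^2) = r + 2*s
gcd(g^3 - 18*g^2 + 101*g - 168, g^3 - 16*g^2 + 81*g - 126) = g^2 - 10*g + 21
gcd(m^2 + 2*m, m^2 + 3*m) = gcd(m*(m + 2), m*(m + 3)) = m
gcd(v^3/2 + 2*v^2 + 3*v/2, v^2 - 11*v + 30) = 1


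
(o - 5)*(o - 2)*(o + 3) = o^3 - 4*o^2 - 11*o + 30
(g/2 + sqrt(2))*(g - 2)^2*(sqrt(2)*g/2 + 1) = sqrt(2)*g^4/4 - sqrt(2)*g^3 + 3*g^3/2 - 6*g^2 + 2*sqrt(2)*g^2 - 4*sqrt(2)*g + 6*g + 4*sqrt(2)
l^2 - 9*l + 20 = (l - 5)*(l - 4)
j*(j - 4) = j^2 - 4*j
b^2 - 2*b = b*(b - 2)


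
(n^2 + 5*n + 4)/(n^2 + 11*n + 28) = (n + 1)/(n + 7)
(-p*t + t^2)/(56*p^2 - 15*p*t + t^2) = t*(-p + t)/(56*p^2 - 15*p*t + t^2)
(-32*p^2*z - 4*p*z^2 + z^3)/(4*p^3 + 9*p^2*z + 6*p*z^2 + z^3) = z*(-8*p + z)/(p^2 + 2*p*z + z^2)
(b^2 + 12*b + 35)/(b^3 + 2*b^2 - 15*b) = (b + 7)/(b*(b - 3))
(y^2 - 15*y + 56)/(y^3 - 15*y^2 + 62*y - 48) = (y - 7)/(y^2 - 7*y + 6)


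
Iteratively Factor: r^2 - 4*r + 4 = (r - 2)*(r - 2)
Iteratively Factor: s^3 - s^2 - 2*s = (s + 1)*(s^2 - 2*s) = (s - 2)*(s + 1)*(s)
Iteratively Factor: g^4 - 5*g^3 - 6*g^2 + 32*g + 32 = (g - 4)*(g^3 - g^2 - 10*g - 8) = (g - 4)*(g + 2)*(g^2 - 3*g - 4) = (g - 4)*(g + 1)*(g + 2)*(g - 4)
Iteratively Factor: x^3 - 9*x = (x)*(x^2 - 9) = x*(x + 3)*(x - 3)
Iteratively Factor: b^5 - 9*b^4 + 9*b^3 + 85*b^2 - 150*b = (b - 5)*(b^4 - 4*b^3 - 11*b^2 + 30*b) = (b - 5)*(b + 3)*(b^3 - 7*b^2 + 10*b) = (b - 5)^2*(b + 3)*(b^2 - 2*b) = (b - 5)^2*(b - 2)*(b + 3)*(b)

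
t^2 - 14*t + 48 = (t - 8)*(t - 6)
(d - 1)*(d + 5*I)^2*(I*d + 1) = I*d^4 - 9*d^3 - I*d^3 + 9*d^2 - 15*I*d^2 - 25*d + 15*I*d + 25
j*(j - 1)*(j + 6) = j^3 + 5*j^2 - 6*j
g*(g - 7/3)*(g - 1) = g^3 - 10*g^2/3 + 7*g/3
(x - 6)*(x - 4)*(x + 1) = x^3 - 9*x^2 + 14*x + 24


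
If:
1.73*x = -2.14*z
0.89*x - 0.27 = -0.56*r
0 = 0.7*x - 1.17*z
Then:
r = 0.48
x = 0.00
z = 0.00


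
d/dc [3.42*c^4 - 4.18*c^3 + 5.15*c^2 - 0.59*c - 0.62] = 13.68*c^3 - 12.54*c^2 + 10.3*c - 0.59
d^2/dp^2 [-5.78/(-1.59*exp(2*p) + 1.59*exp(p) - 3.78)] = ((9.1902 - 36.7608*exp(p))*(1.59*exp(2*p) - 1.59*exp(p) + 3.78) + 5.78*(3.18*exp(p) - 1.59)*(6.36*exp(p) - 3.18)*exp(p))*exp(p)/(1.59*exp(2*p) - 1.59*exp(p) + 3.78)^3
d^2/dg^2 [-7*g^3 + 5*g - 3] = -42*g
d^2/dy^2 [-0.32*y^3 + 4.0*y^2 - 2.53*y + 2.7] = 8.0 - 1.92*y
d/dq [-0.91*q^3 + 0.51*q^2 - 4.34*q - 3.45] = -2.73*q^2 + 1.02*q - 4.34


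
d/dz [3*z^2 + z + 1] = 6*z + 1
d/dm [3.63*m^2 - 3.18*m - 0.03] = 7.26*m - 3.18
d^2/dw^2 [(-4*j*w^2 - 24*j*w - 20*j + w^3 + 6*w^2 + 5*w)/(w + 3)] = 2*(16*j + w^3 + 9*w^2 + 27*w + 39)/(w^3 + 9*w^2 + 27*w + 27)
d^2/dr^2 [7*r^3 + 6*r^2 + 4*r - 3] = 42*r + 12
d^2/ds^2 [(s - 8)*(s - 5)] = 2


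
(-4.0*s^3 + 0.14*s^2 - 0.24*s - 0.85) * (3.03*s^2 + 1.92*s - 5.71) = -12.12*s^5 - 7.2558*s^4 + 22.3816*s^3 - 3.8357*s^2 - 0.2616*s + 4.8535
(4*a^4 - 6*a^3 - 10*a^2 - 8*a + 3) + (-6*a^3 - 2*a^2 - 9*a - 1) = 4*a^4 - 12*a^3 - 12*a^2 - 17*a + 2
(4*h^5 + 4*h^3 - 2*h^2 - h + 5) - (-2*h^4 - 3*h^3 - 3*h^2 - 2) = 4*h^5 + 2*h^4 + 7*h^3 + h^2 - h + 7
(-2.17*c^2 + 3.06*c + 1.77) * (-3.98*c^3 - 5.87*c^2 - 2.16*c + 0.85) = 8.6366*c^5 + 0.559099999999999*c^4 - 20.3196*c^3 - 18.844*c^2 - 1.2222*c + 1.5045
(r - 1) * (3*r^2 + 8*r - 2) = 3*r^3 + 5*r^2 - 10*r + 2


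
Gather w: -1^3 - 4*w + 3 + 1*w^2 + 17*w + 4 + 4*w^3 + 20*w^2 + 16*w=4*w^3 + 21*w^2 + 29*w + 6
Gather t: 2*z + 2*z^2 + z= 2*z^2 + 3*z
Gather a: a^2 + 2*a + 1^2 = a^2 + 2*a + 1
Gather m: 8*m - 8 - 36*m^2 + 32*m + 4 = -36*m^2 + 40*m - 4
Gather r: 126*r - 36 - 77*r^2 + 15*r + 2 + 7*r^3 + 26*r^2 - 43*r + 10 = 7*r^3 - 51*r^2 + 98*r - 24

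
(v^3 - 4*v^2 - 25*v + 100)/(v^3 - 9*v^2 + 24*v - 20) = (v^2 + v - 20)/(v^2 - 4*v + 4)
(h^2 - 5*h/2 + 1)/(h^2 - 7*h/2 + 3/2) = (h - 2)/(h - 3)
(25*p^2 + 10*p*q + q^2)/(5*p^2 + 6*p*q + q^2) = (5*p + q)/(p + q)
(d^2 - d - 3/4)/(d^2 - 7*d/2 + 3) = (d + 1/2)/(d - 2)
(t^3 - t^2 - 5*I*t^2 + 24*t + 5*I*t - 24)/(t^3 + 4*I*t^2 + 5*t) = (t^3 - t^2*(1 + 5*I) + t*(24 + 5*I) - 24)/(t*(t^2 + 4*I*t + 5))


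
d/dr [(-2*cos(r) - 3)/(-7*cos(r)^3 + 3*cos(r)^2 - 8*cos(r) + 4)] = 16*(28*cos(r)^3 + 57*cos(r)^2 - 18*cos(r) + 32)*sin(r)/(-53*cos(r) + 6*cos(2*r) - 7*cos(3*r) + 22)^2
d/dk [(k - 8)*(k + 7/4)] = 2*k - 25/4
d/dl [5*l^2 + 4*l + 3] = 10*l + 4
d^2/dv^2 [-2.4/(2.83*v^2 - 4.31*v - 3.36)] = (-38.44272*v^2 + 58.54704*v + 2.4*(5.66*v - 4.31)*(11.32*v - 8.62) + 45.64224)/(-2.83*v^2 + 4.31*v + 3.36)^3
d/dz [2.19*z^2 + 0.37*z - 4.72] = 4.38*z + 0.37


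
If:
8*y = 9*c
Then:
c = 8*y/9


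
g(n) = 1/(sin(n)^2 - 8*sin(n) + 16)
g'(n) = (-2*sin(n)*cos(n) + 8*cos(n))/(sin(n)^2 - 8*sin(n) + 16)^2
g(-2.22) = 0.04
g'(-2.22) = -0.01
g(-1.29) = 0.04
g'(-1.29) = 0.00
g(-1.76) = 0.04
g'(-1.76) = -0.00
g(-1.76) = 0.04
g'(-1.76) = -0.00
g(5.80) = 0.05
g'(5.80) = 0.02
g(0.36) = 0.08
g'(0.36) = 0.04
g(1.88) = 0.11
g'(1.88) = -0.02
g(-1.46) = 0.04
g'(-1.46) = 0.00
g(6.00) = 0.05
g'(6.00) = 0.02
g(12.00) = 0.05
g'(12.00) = 0.02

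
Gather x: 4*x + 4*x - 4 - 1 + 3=8*x - 2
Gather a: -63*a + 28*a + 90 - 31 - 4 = 55 - 35*a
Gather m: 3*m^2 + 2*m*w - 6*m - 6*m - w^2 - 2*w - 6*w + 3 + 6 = 3*m^2 + m*(2*w - 12) - w^2 - 8*w + 9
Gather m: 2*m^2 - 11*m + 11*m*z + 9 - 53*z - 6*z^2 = 2*m^2 + m*(11*z - 11) - 6*z^2 - 53*z + 9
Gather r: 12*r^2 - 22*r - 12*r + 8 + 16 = 12*r^2 - 34*r + 24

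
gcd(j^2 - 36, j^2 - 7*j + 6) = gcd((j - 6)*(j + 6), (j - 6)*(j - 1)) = j - 6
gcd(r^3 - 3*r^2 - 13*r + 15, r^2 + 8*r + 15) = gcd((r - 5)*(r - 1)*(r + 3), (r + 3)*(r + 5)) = r + 3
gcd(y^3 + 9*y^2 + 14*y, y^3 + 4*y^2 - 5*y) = y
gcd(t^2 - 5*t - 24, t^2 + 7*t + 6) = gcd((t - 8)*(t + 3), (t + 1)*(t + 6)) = 1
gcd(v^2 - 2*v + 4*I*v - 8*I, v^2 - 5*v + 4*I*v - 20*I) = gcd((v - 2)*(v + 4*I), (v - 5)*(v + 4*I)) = v + 4*I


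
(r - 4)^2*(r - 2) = r^3 - 10*r^2 + 32*r - 32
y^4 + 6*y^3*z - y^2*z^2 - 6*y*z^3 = y*(y - z)*(y + z)*(y + 6*z)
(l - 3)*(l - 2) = l^2 - 5*l + 6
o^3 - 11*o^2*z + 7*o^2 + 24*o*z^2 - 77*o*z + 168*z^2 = (o + 7)*(o - 8*z)*(o - 3*z)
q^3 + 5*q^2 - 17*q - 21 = (q - 3)*(q + 1)*(q + 7)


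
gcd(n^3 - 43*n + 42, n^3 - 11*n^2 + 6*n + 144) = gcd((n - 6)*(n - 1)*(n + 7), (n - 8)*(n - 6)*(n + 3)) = n - 6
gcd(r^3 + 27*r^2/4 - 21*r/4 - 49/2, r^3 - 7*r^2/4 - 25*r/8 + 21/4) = r^2 - r/4 - 7/2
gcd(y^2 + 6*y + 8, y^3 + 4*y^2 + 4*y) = y + 2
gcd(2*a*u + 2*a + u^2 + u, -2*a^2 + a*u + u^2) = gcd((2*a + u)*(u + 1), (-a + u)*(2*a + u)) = 2*a + u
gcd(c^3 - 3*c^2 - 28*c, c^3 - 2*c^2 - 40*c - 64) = c + 4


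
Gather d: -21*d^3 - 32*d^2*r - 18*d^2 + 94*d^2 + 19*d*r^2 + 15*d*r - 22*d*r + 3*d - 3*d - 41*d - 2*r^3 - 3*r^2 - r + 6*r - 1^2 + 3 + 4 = -21*d^3 + d^2*(76 - 32*r) + d*(19*r^2 - 7*r - 41) - 2*r^3 - 3*r^2 + 5*r + 6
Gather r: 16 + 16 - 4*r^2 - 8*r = -4*r^2 - 8*r + 32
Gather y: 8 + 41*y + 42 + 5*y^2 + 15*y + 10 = 5*y^2 + 56*y + 60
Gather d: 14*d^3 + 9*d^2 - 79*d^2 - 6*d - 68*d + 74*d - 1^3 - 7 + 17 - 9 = 14*d^3 - 70*d^2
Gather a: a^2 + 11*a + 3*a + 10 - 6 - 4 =a^2 + 14*a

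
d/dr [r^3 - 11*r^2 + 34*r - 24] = 3*r^2 - 22*r + 34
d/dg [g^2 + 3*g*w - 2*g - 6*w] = 2*g + 3*w - 2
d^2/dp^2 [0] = 0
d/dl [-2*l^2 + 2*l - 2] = 2 - 4*l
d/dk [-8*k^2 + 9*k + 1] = 9 - 16*k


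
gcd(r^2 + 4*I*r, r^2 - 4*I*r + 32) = r + 4*I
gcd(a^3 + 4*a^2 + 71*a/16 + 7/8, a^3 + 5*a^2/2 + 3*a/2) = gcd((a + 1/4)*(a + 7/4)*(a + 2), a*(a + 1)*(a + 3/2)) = 1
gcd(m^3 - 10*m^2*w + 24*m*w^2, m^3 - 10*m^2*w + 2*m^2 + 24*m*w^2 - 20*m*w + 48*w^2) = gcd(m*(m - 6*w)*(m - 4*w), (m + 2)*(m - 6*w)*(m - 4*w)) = m^2 - 10*m*w + 24*w^2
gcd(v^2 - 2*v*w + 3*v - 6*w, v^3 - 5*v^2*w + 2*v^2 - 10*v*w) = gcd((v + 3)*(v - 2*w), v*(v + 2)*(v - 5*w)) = 1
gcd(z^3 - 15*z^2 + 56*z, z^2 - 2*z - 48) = z - 8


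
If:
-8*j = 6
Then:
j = -3/4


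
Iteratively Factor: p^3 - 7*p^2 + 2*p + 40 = (p + 2)*(p^2 - 9*p + 20) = (p - 5)*(p + 2)*(p - 4)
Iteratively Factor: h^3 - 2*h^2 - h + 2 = (h - 1)*(h^2 - h - 2) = (h - 2)*(h - 1)*(h + 1)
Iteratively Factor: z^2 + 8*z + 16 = (z + 4)*(z + 4)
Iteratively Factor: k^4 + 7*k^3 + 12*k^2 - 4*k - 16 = (k + 2)*(k^3 + 5*k^2 + 2*k - 8) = (k - 1)*(k + 2)*(k^2 + 6*k + 8) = (k - 1)*(k + 2)*(k + 4)*(k + 2)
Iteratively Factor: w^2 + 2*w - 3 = (w - 1)*(w + 3)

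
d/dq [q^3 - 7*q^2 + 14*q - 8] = 3*q^2 - 14*q + 14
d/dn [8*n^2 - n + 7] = 16*n - 1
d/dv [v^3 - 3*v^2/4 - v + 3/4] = 3*v^2 - 3*v/2 - 1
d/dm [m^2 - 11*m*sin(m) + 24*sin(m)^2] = -11*m*cos(m) + 2*m - 11*sin(m) + 24*sin(2*m)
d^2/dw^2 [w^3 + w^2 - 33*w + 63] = 6*w + 2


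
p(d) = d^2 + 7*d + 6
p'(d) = 2*d + 7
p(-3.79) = -6.17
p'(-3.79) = -0.58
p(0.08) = 6.57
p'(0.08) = 7.16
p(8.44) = 136.31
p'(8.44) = 23.88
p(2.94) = 35.22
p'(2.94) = 12.88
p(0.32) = 8.34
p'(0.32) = 7.64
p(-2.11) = -4.32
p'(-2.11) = 2.78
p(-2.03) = -4.09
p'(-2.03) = 2.94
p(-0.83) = 0.88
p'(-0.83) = 5.34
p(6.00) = 84.00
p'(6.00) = 19.00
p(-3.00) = -6.00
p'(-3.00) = 1.00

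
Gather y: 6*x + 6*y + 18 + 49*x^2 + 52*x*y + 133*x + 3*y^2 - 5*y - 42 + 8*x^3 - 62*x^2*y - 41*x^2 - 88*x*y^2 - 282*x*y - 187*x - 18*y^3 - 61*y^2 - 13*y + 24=8*x^3 + 8*x^2 - 48*x - 18*y^3 + y^2*(-88*x - 58) + y*(-62*x^2 - 230*x - 12)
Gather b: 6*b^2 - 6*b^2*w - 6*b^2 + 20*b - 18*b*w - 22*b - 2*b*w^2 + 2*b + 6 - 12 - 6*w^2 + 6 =-6*b^2*w + b*(-2*w^2 - 18*w) - 6*w^2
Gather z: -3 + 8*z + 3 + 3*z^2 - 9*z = 3*z^2 - z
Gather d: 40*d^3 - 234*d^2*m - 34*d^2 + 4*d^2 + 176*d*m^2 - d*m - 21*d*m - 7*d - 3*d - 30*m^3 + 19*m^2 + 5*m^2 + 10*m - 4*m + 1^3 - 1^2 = 40*d^3 + d^2*(-234*m - 30) + d*(176*m^2 - 22*m - 10) - 30*m^3 + 24*m^2 + 6*m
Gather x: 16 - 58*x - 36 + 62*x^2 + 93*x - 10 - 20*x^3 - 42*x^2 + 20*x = -20*x^3 + 20*x^2 + 55*x - 30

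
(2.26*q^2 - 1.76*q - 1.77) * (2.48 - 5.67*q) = -12.8142*q^3 + 15.584*q^2 + 5.6711*q - 4.3896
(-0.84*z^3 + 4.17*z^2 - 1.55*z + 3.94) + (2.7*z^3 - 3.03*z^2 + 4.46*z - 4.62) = 1.86*z^3 + 1.14*z^2 + 2.91*z - 0.68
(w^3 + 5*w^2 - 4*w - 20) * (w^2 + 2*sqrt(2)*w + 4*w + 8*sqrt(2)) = w^5 + 2*sqrt(2)*w^4 + 9*w^4 + 16*w^3 + 18*sqrt(2)*w^3 - 36*w^2 + 32*sqrt(2)*w^2 - 72*sqrt(2)*w - 80*w - 160*sqrt(2)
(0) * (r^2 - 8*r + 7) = 0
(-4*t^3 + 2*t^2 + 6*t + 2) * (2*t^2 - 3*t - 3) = -8*t^5 + 16*t^4 + 18*t^3 - 20*t^2 - 24*t - 6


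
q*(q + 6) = q^2 + 6*q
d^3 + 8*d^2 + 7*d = d*(d + 1)*(d + 7)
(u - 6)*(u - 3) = u^2 - 9*u + 18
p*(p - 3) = p^2 - 3*p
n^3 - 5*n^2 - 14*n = n*(n - 7)*(n + 2)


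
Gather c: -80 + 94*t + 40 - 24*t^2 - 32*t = -24*t^2 + 62*t - 40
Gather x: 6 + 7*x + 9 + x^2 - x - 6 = x^2 + 6*x + 9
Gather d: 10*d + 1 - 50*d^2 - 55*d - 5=-50*d^2 - 45*d - 4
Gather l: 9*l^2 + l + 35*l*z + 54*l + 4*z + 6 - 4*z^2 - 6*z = 9*l^2 + l*(35*z + 55) - 4*z^2 - 2*z + 6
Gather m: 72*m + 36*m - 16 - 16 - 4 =108*m - 36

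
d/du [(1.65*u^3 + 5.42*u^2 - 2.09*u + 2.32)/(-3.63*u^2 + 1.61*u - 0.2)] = (-5.9895*u^4 + 5.313*u^3 + 0.1495*u^2 + 14.6752*u - 3.3172)/(13.1769*u^4 - 11.6886*u^3 + 4.0441*u^2 - 0.644*u + 0.04)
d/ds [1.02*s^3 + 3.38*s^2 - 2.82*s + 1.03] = 3.06*s^2 + 6.76*s - 2.82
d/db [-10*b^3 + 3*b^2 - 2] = 6*b*(1 - 5*b)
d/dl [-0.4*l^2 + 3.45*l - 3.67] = 3.45 - 0.8*l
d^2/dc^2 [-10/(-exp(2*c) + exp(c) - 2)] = 10*((1 - 4*exp(c))*(exp(2*c) - exp(c) + 2) + 2*(2*exp(c) - 1)^2*exp(c))*exp(c)/(exp(2*c) - exp(c) + 2)^3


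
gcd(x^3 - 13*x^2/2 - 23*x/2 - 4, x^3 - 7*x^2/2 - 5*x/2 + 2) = x + 1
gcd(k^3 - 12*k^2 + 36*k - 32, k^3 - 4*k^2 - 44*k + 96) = k^2 - 10*k + 16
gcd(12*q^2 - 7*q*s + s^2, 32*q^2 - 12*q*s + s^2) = 4*q - s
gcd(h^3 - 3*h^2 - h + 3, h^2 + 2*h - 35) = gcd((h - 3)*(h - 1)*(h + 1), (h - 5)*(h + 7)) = 1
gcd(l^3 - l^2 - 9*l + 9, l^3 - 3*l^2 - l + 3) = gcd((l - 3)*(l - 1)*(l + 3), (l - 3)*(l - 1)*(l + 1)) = l^2 - 4*l + 3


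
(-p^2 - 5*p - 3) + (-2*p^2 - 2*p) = -3*p^2 - 7*p - 3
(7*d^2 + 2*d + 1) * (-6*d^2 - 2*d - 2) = -42*d^4 - 26*d^3 - 24*d^2 - 6*d - 2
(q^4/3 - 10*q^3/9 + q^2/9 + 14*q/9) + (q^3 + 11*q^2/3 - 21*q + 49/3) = q^4/3 - q^3/9 + 34*q^2/9 - 175*q/9 + 49/3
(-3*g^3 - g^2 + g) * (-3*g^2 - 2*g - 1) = 9*g^5 + 9*g^4 + 2*g^3 - g^2 - g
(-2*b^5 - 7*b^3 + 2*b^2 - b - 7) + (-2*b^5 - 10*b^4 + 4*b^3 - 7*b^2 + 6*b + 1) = -4*b^5 - 10*b^4 - 3*b^3 - 5*b^2 + 5*b - 6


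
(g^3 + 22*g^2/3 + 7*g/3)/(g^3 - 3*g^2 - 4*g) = (3*g^2 + 22*g + 7)/(3*(g^2 - 3*g - 4))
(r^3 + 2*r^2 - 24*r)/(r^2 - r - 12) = r*(r + 6)/(r + 3)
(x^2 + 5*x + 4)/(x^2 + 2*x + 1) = (x + 4)/(x + 1)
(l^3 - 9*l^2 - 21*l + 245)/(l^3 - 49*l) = (l^2 - 2*l - 35)/(l*(l + 7))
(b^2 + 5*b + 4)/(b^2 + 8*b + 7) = (b + 4)/(b + 7)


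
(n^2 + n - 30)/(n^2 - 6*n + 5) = (n + 6)/(n - 1)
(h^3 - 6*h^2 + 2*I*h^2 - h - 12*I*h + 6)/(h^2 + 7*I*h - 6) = (h^2 + h*(-6 + I) - 6*I)/(h + 6*I)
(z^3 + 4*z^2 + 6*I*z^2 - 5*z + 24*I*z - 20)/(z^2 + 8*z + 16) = (z^2 + 6*I*z - 5)/(z + 4)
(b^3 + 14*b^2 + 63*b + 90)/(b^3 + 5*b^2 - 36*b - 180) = (b + 3)/(b - 6)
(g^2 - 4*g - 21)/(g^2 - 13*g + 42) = (g + 3)/(g - 6)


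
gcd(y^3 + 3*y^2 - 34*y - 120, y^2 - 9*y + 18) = y - 6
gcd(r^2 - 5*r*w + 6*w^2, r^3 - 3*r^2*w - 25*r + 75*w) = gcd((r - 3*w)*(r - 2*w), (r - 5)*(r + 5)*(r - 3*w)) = r - 3*w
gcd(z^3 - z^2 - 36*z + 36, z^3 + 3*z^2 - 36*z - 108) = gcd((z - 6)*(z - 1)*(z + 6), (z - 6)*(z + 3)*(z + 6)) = z^2 - 36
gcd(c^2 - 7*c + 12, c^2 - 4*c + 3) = c - 3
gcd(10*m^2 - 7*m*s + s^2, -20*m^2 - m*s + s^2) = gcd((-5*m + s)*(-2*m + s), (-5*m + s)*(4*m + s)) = -5*m + s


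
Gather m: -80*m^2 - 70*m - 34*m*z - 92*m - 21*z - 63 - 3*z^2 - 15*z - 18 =-80*m^2 + m*(-34*z - 162) - 3*z^2 - 36*z - 81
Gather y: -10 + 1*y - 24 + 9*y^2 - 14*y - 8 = 9*y^2 - 13*y - 42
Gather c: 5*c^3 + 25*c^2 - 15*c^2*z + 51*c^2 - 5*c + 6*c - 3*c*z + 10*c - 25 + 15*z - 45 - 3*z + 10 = 5*c^3 + c^2*(76 - 15*z) + c*(11 - 3*z) + 12*z - 60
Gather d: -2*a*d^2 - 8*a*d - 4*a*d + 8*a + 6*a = -2*a*d^2 - 12*a*d + 14*a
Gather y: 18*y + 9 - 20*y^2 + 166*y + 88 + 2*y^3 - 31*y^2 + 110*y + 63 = 2*y^3 - 51*y^2 + 294*y + 160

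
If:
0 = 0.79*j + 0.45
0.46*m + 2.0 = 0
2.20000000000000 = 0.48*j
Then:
No Solution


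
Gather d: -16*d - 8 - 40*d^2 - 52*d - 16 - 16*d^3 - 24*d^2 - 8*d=-16*d^3 - 64*d^2 - 76*d - 24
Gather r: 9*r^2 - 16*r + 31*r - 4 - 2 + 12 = 9*r^2 + 15*r + 6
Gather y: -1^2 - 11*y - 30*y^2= -30*y^2 - 11*y - 1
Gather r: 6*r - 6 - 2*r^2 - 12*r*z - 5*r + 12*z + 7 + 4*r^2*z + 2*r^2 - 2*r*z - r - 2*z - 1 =4*r^2*z - 14*r*z + 10*z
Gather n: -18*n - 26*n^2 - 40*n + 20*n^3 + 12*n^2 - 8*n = 20*n^3 - 14*n^2 - 66*n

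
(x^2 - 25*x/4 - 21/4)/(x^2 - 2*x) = (4*x^2 - 25*x - 21)/(4*x*(x - 2))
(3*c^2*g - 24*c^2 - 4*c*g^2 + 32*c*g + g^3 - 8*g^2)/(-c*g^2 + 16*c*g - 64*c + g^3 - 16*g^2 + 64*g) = (-3*c + g)/(g - 8)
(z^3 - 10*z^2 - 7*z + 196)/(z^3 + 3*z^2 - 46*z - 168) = (z - 7)/(z + 6)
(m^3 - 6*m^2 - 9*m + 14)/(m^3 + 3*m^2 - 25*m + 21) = (m^2 - 5*m - 14)/(m^2 + 4*m - 21)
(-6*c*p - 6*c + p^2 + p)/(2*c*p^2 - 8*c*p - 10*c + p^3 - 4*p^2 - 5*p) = (-6*c + p)/(2*c*p - 10*c + p^2 - 5*p)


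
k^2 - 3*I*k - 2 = (k - 2*I)*(k - I)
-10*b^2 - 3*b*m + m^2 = (-5*b + m)*(2*b + m)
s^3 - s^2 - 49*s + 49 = (s - 7)*(s - 1)*(s + 7)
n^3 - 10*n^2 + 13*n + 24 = (n - 8)*(n - 3)*(n + 1)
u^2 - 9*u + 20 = (u - 5)*(u - 4)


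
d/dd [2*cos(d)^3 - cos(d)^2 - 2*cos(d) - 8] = 2*(-3*cos(d)^2 + cos(d) + 1)*sin(d)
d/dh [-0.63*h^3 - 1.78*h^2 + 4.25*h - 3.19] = -1.89*h^2 - 3.56*h + 4.25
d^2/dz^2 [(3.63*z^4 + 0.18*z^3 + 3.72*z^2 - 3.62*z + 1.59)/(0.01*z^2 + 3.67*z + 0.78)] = (0.000726000000000001*z^6 + 0.799326000000001*z^5 + 293.522526*z^4 + 170.832032*z^3 + 29.42037*z^2 + 1.17660600000001*z + 68.058018)/(1.0e-6*z^6 + 0.001101*z^5 + 0.404301*z^4 + 49.602619*z^3 + 31.535478*z^2 + 6.698484*z + 0.474552)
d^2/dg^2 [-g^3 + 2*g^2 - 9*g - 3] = 4 - 6*g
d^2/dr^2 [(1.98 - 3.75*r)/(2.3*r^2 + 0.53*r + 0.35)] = (-(3.75*r - 1.98)*(4.6*r + 0.53)*(9.2*r + 1.06) + (51.75*r - 5.133)*(2.3*r^2 + 0.53*r + 0.35))/(2.3*r^2 + 0.53*r + 0.35)^3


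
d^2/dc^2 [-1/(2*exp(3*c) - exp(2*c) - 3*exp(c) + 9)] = (-2*(-6*exp(2*c) + 2*exp(c) + 3)^2*exp(c) + (18*exp(2*c) - 4*exp(c) - 3)*(2*exp(3*c) - exp(2*c) - 3*exp(c) + 9))*exp(c)/(2*exp(3*c) - exp(2*c) - 3*exp(c) + 9)^3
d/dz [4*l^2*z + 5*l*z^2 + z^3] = 4*l^2 + 10*l*z + 3*z^2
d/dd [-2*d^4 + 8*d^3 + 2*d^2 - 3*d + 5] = -8*d^3 + 24*d^2 + 4*d - 3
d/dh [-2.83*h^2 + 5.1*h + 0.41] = 5.1 - 5.66*h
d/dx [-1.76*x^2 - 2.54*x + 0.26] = -3.52*x - 2.54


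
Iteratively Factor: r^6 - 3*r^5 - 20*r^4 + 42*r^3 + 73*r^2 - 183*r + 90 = (r - 1)*(r^5 - 2*r^4 - 22*r^3 + 20*r^2 + 93*r - 90) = (r - 5)*(r - 1)*(r^4 + 3*r^3 - 7*r^2 - 15*r + 18) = (r - 5)*(r - 2)*(r - 1)*(r^3 + 5*r^2 + 3*r - 9) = (r - 5)*(r - 2)*(r - 1)*(r + 3)*(r^2 + 2*r - 3) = (r - 5)*(r - 2)*(r - 1)*(r + 3)^2*(r - 1)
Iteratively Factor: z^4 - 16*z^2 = (z)*(z^3 - 16*z) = z*(z - 4)*(z^2 + 4*z) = z^2*(z - 4)*(z + 4)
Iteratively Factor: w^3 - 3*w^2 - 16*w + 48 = (w - 3)*(w^2 - 16) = (w - 3)*(w + 4)*(w - 4)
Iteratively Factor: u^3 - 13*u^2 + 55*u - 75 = (u - 5)*(u^2 - 8*u + 15) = (u - 5)*(u - 3)*(u - 5)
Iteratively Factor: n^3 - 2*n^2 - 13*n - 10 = (n - 5)*(n^2 + 3*n + 2) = (n - 5)*(n + 1)*(n + 2)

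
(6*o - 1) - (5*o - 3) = o + 2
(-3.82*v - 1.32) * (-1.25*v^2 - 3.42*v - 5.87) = 4.775*v^3 + 14.7144*v^2 + 26.9378*v + 7.7484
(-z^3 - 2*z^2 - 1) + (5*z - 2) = -z^3 - 2*z^2 + 5*z - 3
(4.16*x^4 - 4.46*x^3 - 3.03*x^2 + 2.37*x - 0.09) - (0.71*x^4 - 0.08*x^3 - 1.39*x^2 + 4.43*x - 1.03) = 3.45*x^4 - 4.38*x^3 - 1.64*x^2 - 2.06*x + 0.94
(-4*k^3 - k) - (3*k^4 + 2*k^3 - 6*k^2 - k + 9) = -3*k^4 - 6*k^3 + 6*k^2 - 9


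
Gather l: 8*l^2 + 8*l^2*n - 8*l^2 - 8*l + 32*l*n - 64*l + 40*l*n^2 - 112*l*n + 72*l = 8*l^2*n + l*(40*n^2 - 80*n)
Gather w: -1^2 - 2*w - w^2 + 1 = -w^2 - 2*w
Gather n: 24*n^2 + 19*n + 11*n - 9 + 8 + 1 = 24*n^2 + 30*n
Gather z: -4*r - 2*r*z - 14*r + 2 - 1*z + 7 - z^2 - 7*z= -18*r - z^2 + z*(-2*r - 8) + 9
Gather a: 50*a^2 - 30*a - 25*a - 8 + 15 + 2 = 50*a^2 - 55*a + 9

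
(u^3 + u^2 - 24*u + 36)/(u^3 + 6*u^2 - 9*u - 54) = (u - 2)/(u + 3)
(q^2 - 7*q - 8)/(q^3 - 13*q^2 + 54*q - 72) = (q^2 - 7*q - 8)/(q^3 - 13*q^2 + 54*q - 72)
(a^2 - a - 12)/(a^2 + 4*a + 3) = (a - 4)/(a + 1)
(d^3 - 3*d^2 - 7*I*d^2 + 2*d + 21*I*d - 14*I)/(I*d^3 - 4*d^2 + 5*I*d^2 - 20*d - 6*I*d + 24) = (-I*d^2 + d*(-7 + 2*I) + 14)/(d^2 + d*(6 + 4*I) + 24*I)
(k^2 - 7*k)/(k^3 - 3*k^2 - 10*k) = (7 - k)/(-k^2 + 3*k + 10)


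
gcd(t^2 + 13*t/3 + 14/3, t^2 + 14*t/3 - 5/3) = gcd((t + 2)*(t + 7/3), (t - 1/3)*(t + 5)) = 1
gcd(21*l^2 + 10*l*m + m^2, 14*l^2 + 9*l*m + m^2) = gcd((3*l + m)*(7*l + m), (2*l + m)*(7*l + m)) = 7*l + m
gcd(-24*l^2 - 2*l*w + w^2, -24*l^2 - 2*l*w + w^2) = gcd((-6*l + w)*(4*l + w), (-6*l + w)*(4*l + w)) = -24*l^2 - 2*l*w + w^2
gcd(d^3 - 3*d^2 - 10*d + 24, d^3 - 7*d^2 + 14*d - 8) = d^2 - 6*d + 8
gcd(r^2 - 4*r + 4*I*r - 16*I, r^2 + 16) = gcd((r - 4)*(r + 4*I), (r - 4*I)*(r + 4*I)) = r + 4*I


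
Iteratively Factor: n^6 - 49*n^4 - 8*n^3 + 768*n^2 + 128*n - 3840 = (n + 4)*(n^5 - 4*n^4 - 33*n^3 + 124*n^2 + 272*n - 960) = (n - 3)*(n + 4)*(n^4 - n^3 - 36*n^2 + 16*n + 320) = (n - 4)*(n - 3)*(n + 4)*(n^3 + 3*n^2 - 24*n - 80) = (n - 4)*(n - 3)*(n + 4)^2*(n^2 - n - 20) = (n - 5)*(n - 4)*(n - 3)*(n + 4)^2*(n + 4)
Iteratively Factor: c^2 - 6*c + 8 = (c - 2)*(c - 4)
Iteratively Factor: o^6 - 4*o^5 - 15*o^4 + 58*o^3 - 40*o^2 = (o - 5)*(o^5 + o^4 - 10*o^3 + 8*o^2) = o*(o - 5)*(o^4 + o^3 - 10*o^2 + 8*o) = o*(o - 5)*(o - 2)*(o^3 + 3*o^2 - 4*o) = o*(o - 5)*(o - 2)*(o - 1)*(o^2 + 4*o) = o*(o - 5)*(o - 2)*(o - 1)*(o + 4)*(o)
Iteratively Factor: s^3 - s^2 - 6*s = (s)*(s^2 - s - 6) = s*(s + 2)*(s - 3)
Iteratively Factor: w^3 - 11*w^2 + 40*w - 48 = (w - 4)*(w^2 - 7*w + 12) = (w - 4)*(w - 3)*(w - 4)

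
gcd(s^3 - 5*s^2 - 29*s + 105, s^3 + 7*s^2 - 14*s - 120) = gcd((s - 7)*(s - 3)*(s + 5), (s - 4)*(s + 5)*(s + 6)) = s + 5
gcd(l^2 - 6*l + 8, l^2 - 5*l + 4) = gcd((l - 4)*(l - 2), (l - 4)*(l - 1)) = l - 4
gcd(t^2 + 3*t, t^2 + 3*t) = t^2 + 3*t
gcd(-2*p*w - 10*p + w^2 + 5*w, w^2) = 1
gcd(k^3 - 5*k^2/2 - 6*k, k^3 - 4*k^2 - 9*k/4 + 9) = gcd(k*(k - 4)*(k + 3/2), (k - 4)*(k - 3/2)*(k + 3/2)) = k^2 - 5*k/2 - 6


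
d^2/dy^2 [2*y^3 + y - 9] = 12*y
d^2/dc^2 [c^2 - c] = 2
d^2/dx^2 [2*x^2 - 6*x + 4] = 4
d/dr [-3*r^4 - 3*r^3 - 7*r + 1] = -12*r^3 - 9*r^2 - 7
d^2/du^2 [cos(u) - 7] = -cos(u)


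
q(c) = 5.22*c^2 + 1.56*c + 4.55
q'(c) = 10.44*c + 1.56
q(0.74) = 8.56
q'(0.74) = 9.29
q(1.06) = 12.07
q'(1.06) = 12.63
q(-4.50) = 103.24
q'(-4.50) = -45.42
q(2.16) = 32.27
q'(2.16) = 24.11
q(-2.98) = 46.26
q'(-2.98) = -29.55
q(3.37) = 69.09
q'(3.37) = 36.74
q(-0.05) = 4.49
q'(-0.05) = 1.04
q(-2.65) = 37.07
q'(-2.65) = -26.11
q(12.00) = 774.95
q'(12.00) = 126.84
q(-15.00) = 1155.65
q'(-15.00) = -155.04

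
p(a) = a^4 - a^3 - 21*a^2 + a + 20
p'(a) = 4*a^3 - 3*a^2 - 42*a + 1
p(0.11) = 19.85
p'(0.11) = -3.65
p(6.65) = 759.53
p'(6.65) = 765.35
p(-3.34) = -55.90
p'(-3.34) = -41.23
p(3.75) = -126.54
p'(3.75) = 12.25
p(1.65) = -32.60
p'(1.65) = -58.50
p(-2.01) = -42.41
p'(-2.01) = 40.82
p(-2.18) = -49.03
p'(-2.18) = 36.86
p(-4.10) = 14.39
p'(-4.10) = -152.91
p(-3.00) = -64.00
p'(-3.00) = -8.00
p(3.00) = -112.00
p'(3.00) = -44.00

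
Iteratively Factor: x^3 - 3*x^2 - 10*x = (x - 5)*(x^2 + 2*x) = (x - 5)*(x + 2)*(x)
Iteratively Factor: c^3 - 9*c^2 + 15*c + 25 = (c + 1)*(c^2 - 10*c + 25) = (c - 5)*(c + 1)*(c - 5)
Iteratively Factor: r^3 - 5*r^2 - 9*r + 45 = (r - 3)*(r^2 - 2*r - 15) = (r - 5)*(r - 3)*(r + 3)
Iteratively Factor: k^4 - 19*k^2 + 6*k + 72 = (k + 4)*(k^3 - 4*k^2 - 3*k + 18) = (k - 3)*(k + 4)*(k^2 - k - 6) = (k - 3)^2*(k + 4)*(k + 2)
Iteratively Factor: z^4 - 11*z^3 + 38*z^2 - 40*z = (z - 4)*(z^3 - 7*z^2 + 10*z) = (z - 5)*(z - 4)*(z^2 - 2*z) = z*(z - 5)*(z - 4)*(z - 2)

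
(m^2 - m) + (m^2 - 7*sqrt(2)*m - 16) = 2*m^2 - 7*sqrt(2)*m - m - 16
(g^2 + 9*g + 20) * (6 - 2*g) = -2*g^3 - 12*g^2 + 14*g + 120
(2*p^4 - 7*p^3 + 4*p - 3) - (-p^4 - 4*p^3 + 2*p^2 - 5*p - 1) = 3*p^4 - 3*p^3 - 2*p^2 + 9*p - 2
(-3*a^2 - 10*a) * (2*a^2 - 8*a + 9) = -6*a^4 + 4*a^3 + 53*a^2 - 90*a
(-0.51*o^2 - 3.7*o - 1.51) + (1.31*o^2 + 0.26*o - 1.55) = 0.8*o^2 - 3.44*o - 3.06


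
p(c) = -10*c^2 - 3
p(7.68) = -592.82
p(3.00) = -93.00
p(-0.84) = -10.06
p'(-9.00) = 180.00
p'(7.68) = -153.60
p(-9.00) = -813.00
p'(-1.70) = 34.00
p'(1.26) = -25.20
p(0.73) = -8.33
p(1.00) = -13.00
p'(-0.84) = 16.80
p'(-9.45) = 189.00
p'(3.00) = -60.00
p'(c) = -20*c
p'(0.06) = -1.20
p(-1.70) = -31.90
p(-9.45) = -896.02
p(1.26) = -18.88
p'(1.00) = -20.00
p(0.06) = -3.04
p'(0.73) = -14.60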